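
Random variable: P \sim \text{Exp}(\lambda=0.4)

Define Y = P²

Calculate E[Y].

E[P²] = Var(P) + (E[P])² = 6.25 + 6.25 = 12.5

12.5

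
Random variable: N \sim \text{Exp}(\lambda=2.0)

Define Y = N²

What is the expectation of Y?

Using E[X²] = Var(X) + (E[X])²:
E[N] = 0.5
Var(N) = 1/2.0^2 = 0.25
E[N²] = 0.25 + 0.5² = 0.25 + 0.25 = 0.5

0.5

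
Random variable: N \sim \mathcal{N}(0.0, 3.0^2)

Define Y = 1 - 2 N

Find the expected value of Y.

For Y = -2N + 1:
E[Y] = -2 * E[N] + 1
E[N] = 0.0 = 0
E[Y] = -2 * 0 + 1 = 1

1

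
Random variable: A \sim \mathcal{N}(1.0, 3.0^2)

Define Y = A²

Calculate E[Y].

E[A²] = Var(A) + (E[A])² = 9 + 1 = 10

10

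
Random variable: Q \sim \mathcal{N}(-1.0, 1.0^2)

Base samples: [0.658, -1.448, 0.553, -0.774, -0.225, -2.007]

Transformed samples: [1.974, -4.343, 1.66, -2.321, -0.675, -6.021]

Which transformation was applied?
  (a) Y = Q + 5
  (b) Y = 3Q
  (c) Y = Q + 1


Checking option (b) Y = 3Q:
  Q = 0.658 -> Y = 1.974 ✓
  Q = -1.448 -> Y = -4.343 ✓
  Q = 0.553 -> Y = 1.66 ✓
All samples match this transformation.

(b) 3Q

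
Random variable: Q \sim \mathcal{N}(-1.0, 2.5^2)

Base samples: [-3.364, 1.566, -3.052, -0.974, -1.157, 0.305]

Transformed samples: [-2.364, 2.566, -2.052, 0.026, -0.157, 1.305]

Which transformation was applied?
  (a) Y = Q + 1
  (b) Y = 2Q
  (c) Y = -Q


Checking option (a) Y = Q + 1:
  Q = -3.364 -> Y = -2.364 ✓
  Q = 1.566 -> Y = 2.566 ✓
  Q = -3.052 -> Y = -2.052 ✓
All samples match this transformation.

(a) Q + 1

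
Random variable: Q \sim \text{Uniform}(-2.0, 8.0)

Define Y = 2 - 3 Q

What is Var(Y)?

For Y = aQ + b: Var(Y) = a² * Var(Q)
Var(Q) = (8 + 2)^2/12 = 8.3333333
Var(Y) = (-3)² * 8.3333333 = 9 * 8.3333333 = 75

75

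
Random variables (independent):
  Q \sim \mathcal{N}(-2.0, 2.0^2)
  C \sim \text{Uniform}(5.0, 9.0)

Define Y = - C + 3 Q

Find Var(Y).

For independent RVs: Var(aX + bY) = a²Var(X) + b²Var(Y)
Var(Q) = 4
Var(C) = 1.3333333
Var(Y) = 3²*4 + (-1)²*1.3333333
= 9*4 + 1*1.3333333 = 37.333333

37.333333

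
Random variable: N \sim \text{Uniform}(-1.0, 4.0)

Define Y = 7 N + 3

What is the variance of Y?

For Y = aN + b: Var(Y) = a² * Var(N)
Var(N) = (4 + 1)^2/12 = 2.0833333
Var(Y) = 7² * 2.0833333 = 49 * 2.0833333 = 102.08333

102.08333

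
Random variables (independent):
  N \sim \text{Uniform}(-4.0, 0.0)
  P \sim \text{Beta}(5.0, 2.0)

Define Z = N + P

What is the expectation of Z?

E[Z] = 1*E[N] + 1*E[P]
E[N] = -2
E[P] = 0.71428571
E[Z] = 1*(-2) + 1*0.71428571 = -1.2857143

-1.2857143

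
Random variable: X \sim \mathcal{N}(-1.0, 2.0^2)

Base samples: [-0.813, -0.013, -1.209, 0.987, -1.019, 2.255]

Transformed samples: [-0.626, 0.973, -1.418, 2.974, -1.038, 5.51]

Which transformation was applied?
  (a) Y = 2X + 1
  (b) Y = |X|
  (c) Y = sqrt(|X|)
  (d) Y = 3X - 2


Checking option (a) Y = 2X + 1:
  X = -0.813 -> Y = -0.626 ✓
  X = -0.013 -> Y = 0.973 ✓
  X = -1.209 -> Y = -1.418 ✓
All samples match this transformation.

(a) 2X + 1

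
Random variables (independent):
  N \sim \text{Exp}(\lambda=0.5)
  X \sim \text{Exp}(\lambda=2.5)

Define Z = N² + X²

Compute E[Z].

E[Z] = E[N²] + E[X²]
E[N²] = Var(N) + E[N]² = 4 + 4 = 8
E[X²] = Var(X) + E[X]² = 0.16 + 0.16 = 0.32
E[Z] = 8 + 0.32 = 8.32

8.32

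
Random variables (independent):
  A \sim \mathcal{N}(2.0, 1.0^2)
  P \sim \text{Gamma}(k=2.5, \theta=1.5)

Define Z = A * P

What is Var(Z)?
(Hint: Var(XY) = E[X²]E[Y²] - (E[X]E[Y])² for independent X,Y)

Var(XY) = E[X²]E[Y²] - (E[X]E[Y])²
E[A] = 2, Var(A) = 1
E[P] = 3.75, Var(P) = 5.625
E[A²] = 1 + 2² = 5
E[P²] = 5.625 + 3.75² = 19.6875
Var(Z) = 5*19.6875 - (2*3.75)²
= 98.4375 - 56.25 = 42.1875

42.1875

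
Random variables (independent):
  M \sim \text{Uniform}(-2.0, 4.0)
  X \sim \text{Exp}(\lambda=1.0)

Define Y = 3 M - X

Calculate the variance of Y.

For independent RVs: Var(aX + bY) = a²Var(X) + b²Var(Y)
Var(M) = 3
Var(X) = 1
Var(Y) = 3²*3 + (-1)²*1
= 9*3 + 1*1 = 28

28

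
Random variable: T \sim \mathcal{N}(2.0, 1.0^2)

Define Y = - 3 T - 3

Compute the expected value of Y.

For Y = -3T - 3:
E[Y] = -3 * E[T] - 3
E[T] = 2.0 = 2
E[Y] = -3 * 2 - 3 = -9

-9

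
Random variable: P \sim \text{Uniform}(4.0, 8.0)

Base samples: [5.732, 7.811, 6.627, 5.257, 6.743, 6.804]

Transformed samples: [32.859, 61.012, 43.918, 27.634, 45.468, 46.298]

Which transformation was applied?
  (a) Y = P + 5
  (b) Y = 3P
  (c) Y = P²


Checking option (c) Y = P²:
  P = 5.732 -> Y = 32.859 ✓
  P = 7.811 -> Y = 61.012 ✓
  P = 6.627 -> Y = 43.918 ✓
All samples match this transformation.

(c) P²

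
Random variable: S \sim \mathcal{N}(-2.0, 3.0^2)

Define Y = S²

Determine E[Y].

Using E[X²] = Var(X) + (E[X])²:
E[S] = -2
Var(S) = 3.0^2 = 9
E[S²] = 9 + (-2)² = 9 + 4 = 13

13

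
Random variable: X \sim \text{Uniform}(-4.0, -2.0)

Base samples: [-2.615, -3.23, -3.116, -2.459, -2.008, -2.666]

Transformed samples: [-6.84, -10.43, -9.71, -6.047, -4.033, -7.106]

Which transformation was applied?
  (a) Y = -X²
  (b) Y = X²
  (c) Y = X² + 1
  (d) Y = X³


Checking option (a) Y = -X²:
  X = -2.615 -> Y = -6.84 ✓
  X = -3.23 -> Y = -10.43 ✓
  X = -3.116 -> Y = -9.71 ✓
All samples match this transformation.

(a) -X²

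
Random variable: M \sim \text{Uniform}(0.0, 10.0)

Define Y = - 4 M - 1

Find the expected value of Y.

For Y = -4M - 1:
E[Y] = -4 * E[M] - 1
E[M] = (0 + 10)/2 = 5
E[Y] = -4 * 5 - 1 = -21

-21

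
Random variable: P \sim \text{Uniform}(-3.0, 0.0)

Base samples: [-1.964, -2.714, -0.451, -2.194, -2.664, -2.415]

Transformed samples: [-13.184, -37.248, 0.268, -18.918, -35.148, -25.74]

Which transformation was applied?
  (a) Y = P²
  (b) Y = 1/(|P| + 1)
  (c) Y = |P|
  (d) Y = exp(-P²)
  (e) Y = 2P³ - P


Checking option (e) Y = 2P³ - P:
  P = -1.964 -> Y = -13.184 ✓
  P = -2.714 -> Y = -37.248 ✓
  P = -0.451 -> Y = 0.268 ✓
All samples match this transformation.

(e) 2P³ - P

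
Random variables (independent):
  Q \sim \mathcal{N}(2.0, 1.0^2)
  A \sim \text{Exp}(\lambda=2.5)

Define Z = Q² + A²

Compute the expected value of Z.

E[Z] = E[Q²] + E[A²]
E[Q²] = Var(Q) + E[Q]² = 1 + 4 = 5
E[A²] = Var(A) + E[A]² = 0.16 + 0.16 = 0.32
E[Z] = 5 + 0.32 = 5.32

5.32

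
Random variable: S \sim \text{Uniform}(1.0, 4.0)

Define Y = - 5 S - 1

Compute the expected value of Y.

For Y = -5S - 1:
E[Y] = -5 * E[S] - 1
E[S] = (1 + 4)/2 = 2.5
E[Y] = -5 * 2.5 - 1 = -13.5

-13.5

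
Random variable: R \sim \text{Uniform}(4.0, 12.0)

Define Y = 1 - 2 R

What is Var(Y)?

For Y = aR + b: Var(Y) = a² * Var(R)
Var(R) = (12 - 4)^2/12 = 5.3333333
Var(Y) = (-2)² * 5.3333333 = 4 * 5.3333333 = 21.333333

21.333333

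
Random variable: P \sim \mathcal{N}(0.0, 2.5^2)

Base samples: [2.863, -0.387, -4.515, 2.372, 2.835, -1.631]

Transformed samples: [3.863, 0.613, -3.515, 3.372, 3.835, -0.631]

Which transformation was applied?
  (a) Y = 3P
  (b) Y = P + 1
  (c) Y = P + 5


Checking option (b) Y = P + 1:
  P = 2.863 -> Y = 3.863 ✓
  P = -0.387 -> Y = 0.613 ✓
  P = -4.515 -> Y = -3.515 ✓
All samples match this transformation.

(b) P + 1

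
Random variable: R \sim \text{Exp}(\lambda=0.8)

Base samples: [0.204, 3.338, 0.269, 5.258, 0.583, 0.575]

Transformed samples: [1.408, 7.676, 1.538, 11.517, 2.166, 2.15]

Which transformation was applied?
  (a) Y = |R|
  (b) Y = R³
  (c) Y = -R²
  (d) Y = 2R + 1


Checking option (d) Y = 2R + 1:
  R = 0.204 -> Y = 1.408 ✓
  R = 3.338 -> Y = 7.676 ✓
  R = 0.269 -> Y = 1.538 ✓
All samples match this transformation.

(d) 2R + 1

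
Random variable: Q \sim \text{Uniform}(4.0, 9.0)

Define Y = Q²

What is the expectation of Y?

E[Q²] = Var(Q) + (E[Q])² = 2.0833333 + 42.25 = 44.333333

44.333333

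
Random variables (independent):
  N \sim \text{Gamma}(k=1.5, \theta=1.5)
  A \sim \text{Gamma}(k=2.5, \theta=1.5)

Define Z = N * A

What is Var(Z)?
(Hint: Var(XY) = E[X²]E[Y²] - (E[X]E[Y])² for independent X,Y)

Var(XY) = E[X²]E[Y²] - (E[X]E[Y])²
E[N] = 2.25, Var(N) = 3.375
E[A] = 3.75, Var(A) = 5.625
E[N²] = 3.375 + 2.25² = 8.4375
E[A²] = 5.625 + 3.75² = 19.6875
Var(Z) = 8.4375*19.6875 - (2.25*3.75)²
= 166.11328 - 71.191406 = 94.921875

94.921875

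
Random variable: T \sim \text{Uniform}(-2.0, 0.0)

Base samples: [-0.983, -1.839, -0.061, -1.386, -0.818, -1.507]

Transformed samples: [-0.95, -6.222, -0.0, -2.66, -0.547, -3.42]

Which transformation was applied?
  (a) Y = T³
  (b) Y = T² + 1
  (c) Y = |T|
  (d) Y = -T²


Checking option (a) Y = T³:
  T = -0.983 -> Y = -0.95 ✓
  T = -1.839 -> Y = -6.222 ✓
  T = -0.061 -> Y = -0.0 ✓
All samples match this transformation.

(a) T³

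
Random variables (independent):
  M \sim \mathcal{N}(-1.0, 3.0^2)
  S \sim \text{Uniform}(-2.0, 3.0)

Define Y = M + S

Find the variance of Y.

For independent RVs: Var(aX + bY) = a²Var(X) + b²Var(Y)
Var(M) = 9
Var(S) = 2.0833333
Var(Y) = 1²*9 + 1²*2.0833333
= 1*9 + 1*2.0833333 = 11.083333

11.083333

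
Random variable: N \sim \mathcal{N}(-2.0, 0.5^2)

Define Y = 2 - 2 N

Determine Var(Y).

For Y = aN + b: Var(Y) = a² * Var(N)
Var(N) = 0.5^2 = 0.25
Var(Y) = (-2)² * 0.25 = 4 * 0.25 = 1

1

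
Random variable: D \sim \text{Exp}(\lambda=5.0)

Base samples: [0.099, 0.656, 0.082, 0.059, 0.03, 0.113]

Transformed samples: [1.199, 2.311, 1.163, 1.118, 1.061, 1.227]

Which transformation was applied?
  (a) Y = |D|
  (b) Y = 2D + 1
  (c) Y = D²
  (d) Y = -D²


Checking option (b) Y = 2D + 1:
  D = 0.099 -> Y = 1.199 ✓
  D = 0.656 -> Y = 2.311 ✓
  D = 0.082 -> Y = 1.163 ✓
All samples match this transformation.

(b) 2D + 1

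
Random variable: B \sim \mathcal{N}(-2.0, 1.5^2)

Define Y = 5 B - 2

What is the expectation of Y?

For Y = 5B - 2:
E[Y] = 5 * E[B] - 2
E[B] = -2.0 = -2
E[Y] = 5 * (-2) - 2 = -12

-12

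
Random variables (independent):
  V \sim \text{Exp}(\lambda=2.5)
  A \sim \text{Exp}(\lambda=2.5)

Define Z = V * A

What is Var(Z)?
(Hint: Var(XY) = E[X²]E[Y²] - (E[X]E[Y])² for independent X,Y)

Var(XY) = E[X²]E[Y²] - (E[X]E[Y])²
E[V] = 0.4, Var(V) = 0.16
E[A] = 0.4, Var(A) = 0.16
E[V²] = 0.16 + 0.4² = 0.32
E[A²] = 0.16 + 0.4² = 0.32
Var(Z) = 0.32*0.32 - (0.4*0.4)²
= 0.1024 - 0.0256 = 0.0768

0.0768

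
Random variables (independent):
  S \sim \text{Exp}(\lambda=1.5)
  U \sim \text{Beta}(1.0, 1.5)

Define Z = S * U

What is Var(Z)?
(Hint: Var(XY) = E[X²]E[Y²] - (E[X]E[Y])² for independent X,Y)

Var(XY) = E[X²]E[Y²] - (E[X]E[Y])²
E[S] = 0.66666667, Var(S) = 0.44444444
E[U] = 0.4, Var(U) = 0.068571429
E[S²] = 0.44444444 + 0.66666667² = 0.88888889
E[U²] = 0.068571429 + 0.4² = 0.22857143
Var(Z) = 0.88888889*0.22857143 - (0.66666667*0.4)²
= 0.2031746 - 0.071111111 = 0.13206349

0.13206349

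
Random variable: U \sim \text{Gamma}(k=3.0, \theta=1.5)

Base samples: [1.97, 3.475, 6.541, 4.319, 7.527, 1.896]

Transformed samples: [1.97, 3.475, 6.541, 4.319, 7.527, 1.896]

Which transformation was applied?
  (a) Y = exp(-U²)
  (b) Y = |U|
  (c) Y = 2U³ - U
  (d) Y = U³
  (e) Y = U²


Checking option (b) Y = |U|:
  U = 1.97 -> Y = 1.97 ✓
  U = 3.475 -> Y = 3.475 ✓
  U = 6.541 -> Y = 6.541 ✓
All samples match this transformation.

(b) |U|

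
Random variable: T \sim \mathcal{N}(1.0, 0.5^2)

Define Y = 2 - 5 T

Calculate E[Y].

For Y = -5T + 2:
E[Y] = -5 * E[T] + 2
E[T] = 1.0 = 1
E[Y] = -5 * 1 + 2 = -3

-3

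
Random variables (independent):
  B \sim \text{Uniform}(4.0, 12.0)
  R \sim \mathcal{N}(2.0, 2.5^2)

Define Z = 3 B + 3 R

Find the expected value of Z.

E[Z] = 3*E[B] + 3*E[R]
E[B] = 8
E[R] = 2
E[Z] = 3*8 + 3*2 = 30

30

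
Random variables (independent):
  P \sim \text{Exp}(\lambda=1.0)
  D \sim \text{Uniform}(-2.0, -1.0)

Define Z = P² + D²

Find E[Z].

E[Z] = E[P²] + E[D²]
E[P²] = Var(P) + E[P]² = 1 + 1 = 2
E[D²] = Var(D) + E[D]² = 0.083333333 + 2.25 = 2.3333333
E[Z] = 2 + 2.3333333 = 4.3333333

4.3333333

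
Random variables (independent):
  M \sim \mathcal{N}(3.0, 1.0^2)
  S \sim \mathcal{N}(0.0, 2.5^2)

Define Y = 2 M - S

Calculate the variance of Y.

For independent RVs: Var(aX + bY) = a²Var(X) + b²Var(Y)
Var(M) = 1
Var(S) = 6.25
Var(Y) = 2²*1 + (-1)²*6.25
= 4*1 + 1*6.25 = 10.25

10.25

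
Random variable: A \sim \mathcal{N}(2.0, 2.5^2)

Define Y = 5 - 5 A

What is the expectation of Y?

For Y = -5A + 5:
E[Y] = -5 * E[A] + 5
E[A] = 2.0 = 2
E[Y] = -5 * 2 + 5 = -5

-5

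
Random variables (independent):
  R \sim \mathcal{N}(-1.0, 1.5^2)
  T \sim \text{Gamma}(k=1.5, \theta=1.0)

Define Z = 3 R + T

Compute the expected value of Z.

E[Z] = 3*E[R] + 1*E[T]
E[R] = -1
E[T] = 1.5
E[Z] = 3*(-1) + 1*1.5 = -1.5

-1.5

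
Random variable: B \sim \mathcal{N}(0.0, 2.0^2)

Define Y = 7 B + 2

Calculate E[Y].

For Y = 7B + 2:
E[Y] = 7 * E[B] + 2
E[B] = 0.0 = 0
E[Y] = 7 * 0 + 2 = 2

2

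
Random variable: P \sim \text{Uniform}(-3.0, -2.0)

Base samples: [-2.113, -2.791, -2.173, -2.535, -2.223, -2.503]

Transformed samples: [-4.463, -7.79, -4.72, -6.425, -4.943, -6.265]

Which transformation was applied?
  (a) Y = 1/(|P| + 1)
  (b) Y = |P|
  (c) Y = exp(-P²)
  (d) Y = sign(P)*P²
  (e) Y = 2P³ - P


Checking option (d) Y = sign(P)*P²:
  P = -2.113 -> Y = -4.463 ✓
  P = -2.791 -> Y = -7.79 ✓
  P = -2.173 -> Y = -4.72 ✓
All samples match this transformation.

(d) sign(P)*P²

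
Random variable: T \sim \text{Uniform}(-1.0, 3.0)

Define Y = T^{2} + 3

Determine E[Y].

E[Y] = 1*E[T²] + 3
E[T] = 1
E[T²] = Var(T) + (E[T])² = 1.3333333 + 1 = 2.3333333
E[Y] = 1*2.3333333 + 3 = 5.3333333

5.3333333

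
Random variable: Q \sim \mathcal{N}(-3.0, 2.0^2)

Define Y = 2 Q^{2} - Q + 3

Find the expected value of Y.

E[Y] = 2*E[Q²] - 1*E[Q] + 3
E[Q] = -3
E[Q²] = Var(Q) + (E[Q])² = 4 + 9 = 13
E[Y] = 2*13 - 1*(-3) + 3 = 32

32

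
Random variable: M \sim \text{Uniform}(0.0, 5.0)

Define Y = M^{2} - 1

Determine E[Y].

E[Y] = 1*E[M²] - 1
E[M] = 2.5
E[M²] = Var(M) + (E[M])² = 2.0833333 + 6.25 = 8.3333333
E[Y] = 1*8.3333333 - 1 = 7.3333333

7.3333333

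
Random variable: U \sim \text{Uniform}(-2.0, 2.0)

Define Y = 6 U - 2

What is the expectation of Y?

For Y = 6U - 2:
E[Y] = 6 * E[U] - 2
E[U] = (-2 + 2)/2 = 0
E[Y] = 6 * 0 - 2 = -2

-2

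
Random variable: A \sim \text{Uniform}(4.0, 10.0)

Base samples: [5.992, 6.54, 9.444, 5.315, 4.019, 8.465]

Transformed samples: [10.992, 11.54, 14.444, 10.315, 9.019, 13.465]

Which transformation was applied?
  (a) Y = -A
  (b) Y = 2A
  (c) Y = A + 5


Checking option (c) Y = A + 5:
  A = 5.992 -> Y = 10.992 ✓
  A = 6.54 -> Y = 11.54 ✓
  A = 9.444 -> Y = 14.444 ✓
All samples match this transformation.

(c) A + 5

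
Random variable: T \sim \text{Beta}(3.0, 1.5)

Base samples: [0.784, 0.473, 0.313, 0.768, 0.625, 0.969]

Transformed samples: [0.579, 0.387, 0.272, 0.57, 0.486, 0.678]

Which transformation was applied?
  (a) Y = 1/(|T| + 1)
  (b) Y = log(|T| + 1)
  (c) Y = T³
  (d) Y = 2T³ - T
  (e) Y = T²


Checking option (b) Y = log(|T| + 1):
  T = 0.784 -> Y = 0.579 ✓
  T = 0.473 -> Y = 0.387 ✓
  T = 0.313 -> Y = 0.272 ✓
All samples match this transformation.

(b) log(|T| + 1)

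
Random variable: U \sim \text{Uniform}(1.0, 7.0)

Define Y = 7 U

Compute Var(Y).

For Y = aU + b: Var(Y) = a² * Var(U)
Var(U) = (7 - 1)^2/12 = 3
Var(Y) = 7² * 3 = 49 * 3 = 147

147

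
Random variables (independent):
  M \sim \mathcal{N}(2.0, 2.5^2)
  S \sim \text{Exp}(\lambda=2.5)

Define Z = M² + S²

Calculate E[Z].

E[Z] = E[M²] + E[S²]
E[M²] = Var(M) + E[M]² = 6.25 + 4 = 10.25
E[S²] = Var(S) + E[S]² = 0.16 + 0.16 = 0.32
E[Z] = 10.25 + 0.32 = 10.57

10.57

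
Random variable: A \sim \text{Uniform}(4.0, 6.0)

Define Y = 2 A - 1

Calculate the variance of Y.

For Y = aA + b: Var(Y) = a² * Var(A)
Var(A) = (6 - 4)^2/12 = 0.33333333
Var(Y) = 2² * 0.33333333 = 4 * 0.33333333 = 1.3333333

1.3333333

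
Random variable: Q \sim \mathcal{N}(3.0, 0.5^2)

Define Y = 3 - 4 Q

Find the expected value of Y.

For Y = -4Q + 3:
E[Y] = -4 * E[Q] + 3
E[Q] = 3.0 = 3
E[Y] = -4 * 3 + 3 = -9

-9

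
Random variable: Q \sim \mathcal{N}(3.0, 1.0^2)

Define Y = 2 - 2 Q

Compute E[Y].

For Y = -2Q + 2:
E[Y] = -2 * E[Q] + 2
E[Q] = 3.0 = 3
E[Y] = -2 * 3 + 2 = -4

-4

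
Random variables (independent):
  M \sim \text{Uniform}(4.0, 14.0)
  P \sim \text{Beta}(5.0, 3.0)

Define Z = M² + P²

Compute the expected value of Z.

E[Z] = E[M²] + E[P²]
E[M²] = Var(M) + E[M]² = 8.3333333 + 81 = 89.333333
E[P²] = Var(P) + E[P]² = 0.026041667 + 0.390625 = 0.41666667
E[Z] = 89.333333 + 0.41666667 = 89.75

89.75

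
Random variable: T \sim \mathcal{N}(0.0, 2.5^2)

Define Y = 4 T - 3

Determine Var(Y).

For Y = aT + b: Var(Y) = a² * Var(T)
Var(T) = 2.5^2 = 6.25
Var(Y) = 4² * 6.25 = 16 * 6.25 = 100

100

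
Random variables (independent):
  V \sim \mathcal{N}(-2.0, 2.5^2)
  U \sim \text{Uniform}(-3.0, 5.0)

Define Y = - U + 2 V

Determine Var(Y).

For independent RVs: Var(aX + bY) = a²Var(X) + b²Var(Y)
Var(V) = 6.25
Var(U) = 5.3333333
Var(Y) = 2²*6.25 + (-1)²*5.3333333
= 4*6.25 + 1*5.3333333 = 30.333333

30.333333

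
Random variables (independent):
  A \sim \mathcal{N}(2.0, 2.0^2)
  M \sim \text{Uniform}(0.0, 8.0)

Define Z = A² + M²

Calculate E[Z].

E[Z] = E[A²] + E[M²]
E[A²] = Var(A) + E[A]² = 4 + 4 = 8
E[M²] = Var(M) + E[M]² = 5.3333333 + 16 = 21.333333
E[Z] = 8 + 21.333333 = 29.333333

29.333333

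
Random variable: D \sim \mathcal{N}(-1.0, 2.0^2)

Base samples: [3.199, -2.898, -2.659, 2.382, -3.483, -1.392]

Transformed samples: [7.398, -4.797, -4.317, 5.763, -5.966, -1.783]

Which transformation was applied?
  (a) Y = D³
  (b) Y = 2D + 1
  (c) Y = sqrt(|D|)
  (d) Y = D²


Checking option (b) Y = 2D + 1:
  D = 3.199 -> Y = 7.398 ✓
  D = -2.898 -> Y = -4.797 ✓
  D = -2.659 -> Y = -4.317 ✓
All samples match this transformation.

(b) 2D + 1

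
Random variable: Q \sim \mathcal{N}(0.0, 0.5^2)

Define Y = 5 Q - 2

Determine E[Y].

For Y = 5Q - 2:
E[Y] = 5 * E[Q] - 2
E[Q] = 0.0 = 0
E[Y] = 5 * 0 - 2 = -2

-2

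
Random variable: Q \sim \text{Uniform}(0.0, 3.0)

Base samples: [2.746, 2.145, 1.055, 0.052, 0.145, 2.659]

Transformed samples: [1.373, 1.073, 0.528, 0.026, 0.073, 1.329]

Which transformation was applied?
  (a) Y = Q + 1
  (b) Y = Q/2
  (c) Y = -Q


Checking option (b) Y = Q/2:
  Q = 2.746 -> Y = 1.373 ✓
  Q = 2.145 -> Y = 1.073 ✓
  Q = 1.055 -> Y = 0.528 ✓
All samples match this transformation.

(b) Q/2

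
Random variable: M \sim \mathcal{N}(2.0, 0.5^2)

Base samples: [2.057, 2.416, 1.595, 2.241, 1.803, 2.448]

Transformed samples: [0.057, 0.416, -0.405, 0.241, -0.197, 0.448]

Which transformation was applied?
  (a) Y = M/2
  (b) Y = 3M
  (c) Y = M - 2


Checking option (c) Y = M - 2:
  M = 2.057 -> Y = 0.057 ✓
  M = 2.416 -> Y = 0.416 ✓
  M = 1.595 -> Y = -0.405 ✓
All samples match this transformation.

(c) M - 2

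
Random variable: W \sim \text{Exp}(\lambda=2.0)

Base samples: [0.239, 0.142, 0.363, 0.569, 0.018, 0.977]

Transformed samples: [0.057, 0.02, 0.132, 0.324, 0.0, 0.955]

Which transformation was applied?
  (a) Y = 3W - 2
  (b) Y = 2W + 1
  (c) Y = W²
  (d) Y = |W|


Checking option (c) Y = W²:
  W = 0.239 -> Y = 0.057 ✓
  W = 0.142 -> Y = 0.02 ✓
  W = 0.363 -> Y = 0.132 ✓
All samples match this transformation.

(c) W²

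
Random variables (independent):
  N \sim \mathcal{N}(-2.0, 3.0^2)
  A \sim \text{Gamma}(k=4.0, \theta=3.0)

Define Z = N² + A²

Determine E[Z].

E[Z] = E[N²] + E[A²]
E[N²] = Var(N) + E[N]² = 9 + 4 = 13
E[A²] = Var(A) + E[A]² = 36 + 144 = 180
E[Z] = 13 + 180 = 193

193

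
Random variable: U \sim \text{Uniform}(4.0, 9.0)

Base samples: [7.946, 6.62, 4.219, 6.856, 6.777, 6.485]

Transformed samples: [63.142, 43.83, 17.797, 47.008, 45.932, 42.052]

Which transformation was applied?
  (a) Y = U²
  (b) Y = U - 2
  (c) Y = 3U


Checking option (a) Y = U²:
  U = 7.946 -> Y = 63.142 ✓
  U = 6.62 -> Y = 43.83 ✓
  U = 4.219 -> Y = 17.797 ✓
All samples match this transformation.

(a) U²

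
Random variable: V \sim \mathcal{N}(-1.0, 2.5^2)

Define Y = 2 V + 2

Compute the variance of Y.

For Y = aV + b: Var(Y) = a² * Var(V)
Var(V) = 2.5^2 = 6.25
Var(Y) = 2² * 6.25 = 4 * 6.25 = 25

25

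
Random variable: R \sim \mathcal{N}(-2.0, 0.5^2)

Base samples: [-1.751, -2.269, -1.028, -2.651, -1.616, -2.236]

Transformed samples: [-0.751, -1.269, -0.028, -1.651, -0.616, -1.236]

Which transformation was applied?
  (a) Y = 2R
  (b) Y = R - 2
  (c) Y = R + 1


Checking option (c) Y = R + 1:
  R = -1.751 -> Y = -0.751 ✓
  R = -2.269 -> Y = -1.269 ✓
  R = -1.028 -> Y = -0.028 ✓
All samples match this transformation.

(c) R + 1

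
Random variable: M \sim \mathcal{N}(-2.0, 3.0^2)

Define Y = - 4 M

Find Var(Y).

For Y = aM + b: Var(Y) = a² * Var(M)
Var(M) = 3.0^2 = 9
Var(Y) = (-4)² * 9 = 16 * 9 = 144

144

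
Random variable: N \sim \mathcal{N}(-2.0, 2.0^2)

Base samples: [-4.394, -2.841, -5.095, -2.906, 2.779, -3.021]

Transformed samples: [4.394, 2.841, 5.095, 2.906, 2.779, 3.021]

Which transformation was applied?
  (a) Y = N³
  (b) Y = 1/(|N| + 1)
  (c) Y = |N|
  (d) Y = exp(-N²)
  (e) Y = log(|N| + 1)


Checking option (c) Y = |N|:
  N = -4.394 -> Y = 4.394 ✓
  N = -2.841 -> Y = 2.841 ✓
  N = -5.095 -> Y = 5.095 ✓
All samples match this transformation.

(c) |N|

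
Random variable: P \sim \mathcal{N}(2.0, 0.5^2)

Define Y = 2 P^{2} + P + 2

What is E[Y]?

E[Y] = 2*E[P²] + 1*E[P] + 2
E[P] = 2
E[P²] = Var(P) + (E[P])² = 0.25 + 4 = 4.25
E[Y] = 2*4.25 + 1*2 + 2 = 12.5

12.5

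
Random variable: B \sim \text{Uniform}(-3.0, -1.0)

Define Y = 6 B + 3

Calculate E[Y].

For Y = 6B + 3:
E[Y] = 6 * E[B] + 3
E[B] = (-3 - 1)/2 = -2
E[Y] = 6 * (-2) + 3 = -9

-9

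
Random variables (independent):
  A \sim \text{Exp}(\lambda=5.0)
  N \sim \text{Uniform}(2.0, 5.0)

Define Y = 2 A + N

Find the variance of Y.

For independent RVs: Var(aX + bY) = a²Var(X) + b²Var(Y)
Var(A) = 0.04
Var(N) = 0.75
Var(Y) = 2²*0.04 + 1²*0.75
= 4*0.04 + 1*0.75 = 0.91

0.91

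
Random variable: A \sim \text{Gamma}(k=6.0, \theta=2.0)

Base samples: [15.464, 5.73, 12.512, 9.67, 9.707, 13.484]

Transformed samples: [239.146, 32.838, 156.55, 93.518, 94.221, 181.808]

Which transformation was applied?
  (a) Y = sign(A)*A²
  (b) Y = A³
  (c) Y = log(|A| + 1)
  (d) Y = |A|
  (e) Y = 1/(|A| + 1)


Checking option (a) Y = sign(A)*A²:
  A = 15.464 -> Y = 239.146 ✓
  A = 5.73 -> Y = 32.838 ✓
  A = 12.512 -> Y = 156.55 ✓
All samples match this transformation.

(a) sign(A)*A²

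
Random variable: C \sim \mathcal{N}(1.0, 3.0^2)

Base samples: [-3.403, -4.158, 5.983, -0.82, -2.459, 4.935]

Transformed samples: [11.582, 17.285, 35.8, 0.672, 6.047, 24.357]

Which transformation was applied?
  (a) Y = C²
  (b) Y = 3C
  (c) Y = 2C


Checking option (a) Y = C²:
  C = -3.403 -> Y = 11.582 ✓
  C = -4.158 -> Y = 17.285 ✓
  C = 5.983 -> Y = 35.8 ✓
All samples match this transformation.

(a) C²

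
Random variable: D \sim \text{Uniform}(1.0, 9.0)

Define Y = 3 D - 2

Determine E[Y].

For Y = 3D - 2:
E[Y] = 3 * E[D] - 2
E[D] = (1 + 9)/2 = 5
E[Y] = 3 * 5 - 2 = 13

13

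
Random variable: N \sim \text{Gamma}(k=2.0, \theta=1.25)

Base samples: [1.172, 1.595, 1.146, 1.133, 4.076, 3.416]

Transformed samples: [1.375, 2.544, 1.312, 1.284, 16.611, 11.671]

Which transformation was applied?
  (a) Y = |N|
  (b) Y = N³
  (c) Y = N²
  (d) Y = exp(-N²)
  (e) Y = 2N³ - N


Checking option (c) Y = N²:
  N = 1.172 -> Y = 1.375 ✓
  N = 1.595 -> Y = 2.544 ✓
  N = 1.146 -> Y = 1.312 ✓
All samples match this transformation.

(c) N²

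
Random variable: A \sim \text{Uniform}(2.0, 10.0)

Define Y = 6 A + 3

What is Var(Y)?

For Y = aA + b: Var(Y) = a² * Var(A)
Var(A) = (10 - 2)^2/12 = 5.3333333
Var(Y) = 6² * 5.3333333 = 36 * 5.3333333 = 192

192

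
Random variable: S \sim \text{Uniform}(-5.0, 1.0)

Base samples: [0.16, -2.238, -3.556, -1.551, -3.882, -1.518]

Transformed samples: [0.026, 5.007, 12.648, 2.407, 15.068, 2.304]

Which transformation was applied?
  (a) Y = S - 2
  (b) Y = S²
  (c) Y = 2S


Checking option (b) Y = S²:
  S = 0.16 -> Y = 0.026 ✓
  S = -2.238 -> Y = 5.007 ✓
  S = -3.556 -> Y = 12.648 ✓
All samples match this transformation.

(b) S²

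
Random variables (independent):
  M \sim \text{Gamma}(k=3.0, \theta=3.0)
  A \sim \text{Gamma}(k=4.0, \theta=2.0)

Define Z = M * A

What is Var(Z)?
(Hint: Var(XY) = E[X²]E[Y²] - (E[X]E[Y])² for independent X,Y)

Var(XY) = E[X²]E[Y²] - (E[X]E[Y])²
E[M] = 9, Var(M) = 27
E[A] = 8, Var(A) = 16
E[M²] = 27 + 9² = 108
E[A²] = 16 + 8² = 80
Var(Z) = 108*80 - (9*8)²
= 8640 - 5184 = 3456

3456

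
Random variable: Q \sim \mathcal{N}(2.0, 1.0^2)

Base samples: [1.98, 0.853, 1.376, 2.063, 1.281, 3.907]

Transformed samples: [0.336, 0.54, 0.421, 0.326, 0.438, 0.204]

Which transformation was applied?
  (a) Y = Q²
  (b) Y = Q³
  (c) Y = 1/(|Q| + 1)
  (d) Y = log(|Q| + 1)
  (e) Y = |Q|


Checking option (c) Y = 1/(|Q| + 1):
  Q = 1.98 -> Y = 0.336 ✓
  Q = 0.853 -> Y = 0.54 ✓
  Q = 1.376 -> Y = 0.421 ✓
All samples match this transformation.

(c) 1/(|Q| + 1)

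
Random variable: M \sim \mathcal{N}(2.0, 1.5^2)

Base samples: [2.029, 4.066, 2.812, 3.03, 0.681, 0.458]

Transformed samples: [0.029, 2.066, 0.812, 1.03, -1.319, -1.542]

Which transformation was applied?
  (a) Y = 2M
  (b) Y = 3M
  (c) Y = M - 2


Checking option (c) Y = M - 2:
  M = 2.029 -> Y = 0.029 ✓
  M = 4.066 -> Y = 2.066 ✓
  M = 2.812 -> Y = 0.812 ✓
All samples match this transformation.

(c) M - 2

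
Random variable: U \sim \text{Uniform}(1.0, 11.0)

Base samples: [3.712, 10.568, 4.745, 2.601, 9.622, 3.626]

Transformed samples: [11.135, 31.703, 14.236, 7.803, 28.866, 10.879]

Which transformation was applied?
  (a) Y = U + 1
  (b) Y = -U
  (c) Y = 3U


Checking option (c) Y = 3U:
  U = 3.712 -> Y = 11.135 ✓
  U = 10.568 -> Y = 31.703 ✓
  U = 4.745 -> Y = 14.236 ✓
All samples match this transformation.

(c) 3U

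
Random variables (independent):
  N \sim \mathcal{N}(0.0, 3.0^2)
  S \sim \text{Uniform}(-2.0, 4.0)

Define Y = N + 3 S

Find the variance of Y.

For independent RVs: Var(aX + bY) = a²Var(X) + b²Var(Y)
Var(N) = 9
Var(S) = 3
Var(Y) = 1²*9 + 3²*3
= 1*9 + 9*3 = 36

36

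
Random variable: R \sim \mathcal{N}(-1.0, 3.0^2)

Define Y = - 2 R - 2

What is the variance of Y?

For Y = aR + b: Var(Y) = a² * Var(R)
Var(R) = 3.0^2 = 9
Var(Y) = (-2)² * 9 = 4 * 9 = 36

36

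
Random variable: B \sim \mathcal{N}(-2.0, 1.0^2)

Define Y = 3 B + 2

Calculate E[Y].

For Y = 3B + 2:
E[Y] = 3 * E[B] + 2
E[B] = -2.0 = -2
E[Y] = 3 * (-2) + 2 = -4

-4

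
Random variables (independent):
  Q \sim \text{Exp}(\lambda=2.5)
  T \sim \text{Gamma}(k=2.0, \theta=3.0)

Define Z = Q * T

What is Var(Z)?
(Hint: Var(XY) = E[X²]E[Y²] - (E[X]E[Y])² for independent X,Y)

Var(XY) = E[X²]E[Y²] - (E[X]E[Y])²
E[Q] = 0.4, Var(Q) = 0.16
E[T] = 6, Var(T) = 18
E[Q²] = 0.16 + 0.4² = 0.32
E[T²] = 18 + 6² = 54
Var(Z) = 0.32*54 - (0.4*6)²
= 17.28 - 5.76 = 11.52

11.52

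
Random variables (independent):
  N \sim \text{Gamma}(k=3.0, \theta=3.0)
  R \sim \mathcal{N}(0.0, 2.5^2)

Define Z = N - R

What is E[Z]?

E[Z] = 1*E[N] - 1*E[R]
E[N] = 9
E[R] = 0
E[Z] = 1*9 - 1*0 = 9

9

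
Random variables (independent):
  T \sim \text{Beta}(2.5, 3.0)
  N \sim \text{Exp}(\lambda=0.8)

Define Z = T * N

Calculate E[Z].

For independent RVs: E[XY] = E[X]*E[Y]
E[T] = 0.45454545
E[N] = 1.25
E[Z] = 0.45454545 * 1.25 = 0.56818182

0.56818182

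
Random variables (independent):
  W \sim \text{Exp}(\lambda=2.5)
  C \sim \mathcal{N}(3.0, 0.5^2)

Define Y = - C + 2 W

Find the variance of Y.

For independent RVs: Var(aX + bY) = a²Var(X) + b²Var(Y)
Var(W) = 0.16
Var(C) = 0.25
Var(Y) = 2²*0.16 + (-1)²*0.25
= 4*0.16 + 1*0.25 = 0.89

0.89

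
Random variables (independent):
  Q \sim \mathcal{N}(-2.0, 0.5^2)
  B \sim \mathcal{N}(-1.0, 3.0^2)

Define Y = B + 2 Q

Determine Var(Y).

For independent RVs: Var(aX + bY) = a²Var(X) + b²Var(Y)
Var(Q) = 0.25
Var(B) = 9
Var(Y) = 2²*0.25 + 1²*9
= 4*0.25 + 1*9 = 10

10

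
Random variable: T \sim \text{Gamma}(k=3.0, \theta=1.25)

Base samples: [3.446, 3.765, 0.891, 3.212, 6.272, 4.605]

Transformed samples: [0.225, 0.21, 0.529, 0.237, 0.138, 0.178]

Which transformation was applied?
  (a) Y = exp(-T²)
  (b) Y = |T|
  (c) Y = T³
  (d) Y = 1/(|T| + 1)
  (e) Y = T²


Checking option (d) Y = 1/(|T| + 1):
  T = 3.446 -> Y = 0.225 ✓
  T = 3.765 -> Y = 0.21 ✓
  T = 0.891 -> Y = 0.529 ✓
All samples match this transformation.

(d) 1/(|T| + 1)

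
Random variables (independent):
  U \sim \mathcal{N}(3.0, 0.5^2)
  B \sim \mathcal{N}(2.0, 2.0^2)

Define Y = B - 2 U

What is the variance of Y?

For independent RVs: Var(aX + bY) = a²Var(X) + b²Var(Y)
Var(U) = 0.25
Var(B) = 4
Var(Y) = (-2)²*0.25 + 1²*4
= 4*0.25 + 1*4 = 5

5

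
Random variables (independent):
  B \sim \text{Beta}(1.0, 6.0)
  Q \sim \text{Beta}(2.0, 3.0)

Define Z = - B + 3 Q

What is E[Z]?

E[Z] = -1*E[B] + 3*E[Q]
E[B] = 0.14285714
E[Q] = 0.4
E[Z] = -1*0.14285714 + 3*0.4 = 1.0571429

1.0571429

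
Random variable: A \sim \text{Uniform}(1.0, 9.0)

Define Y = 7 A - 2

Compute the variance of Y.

For Y = aA + b: Var(Y) = a² * Var(A)
Var(A) = (9 - 1)^2/12 = 5.3333333
Var(Y) = 7² * 5.3333333 = 49 * 5.3333333 = 261.33333

261.33333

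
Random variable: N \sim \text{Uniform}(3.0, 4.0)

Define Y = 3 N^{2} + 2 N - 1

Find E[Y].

E[Y] = 3*E[N²] + 2*E[N] - 1
E[N] = 3.5
E[N²] = Var(N) + (E[N])² = 0.083333333 + 12.25 = 12.333333
E[Y] = 3*12.333333 + 2*3.5 - 1 = 43

43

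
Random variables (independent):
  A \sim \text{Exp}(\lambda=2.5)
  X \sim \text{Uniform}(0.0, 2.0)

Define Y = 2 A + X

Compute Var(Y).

For independent RVs: Var(aX + bY) = a²Var(X) + b²Var(Y)
Var(A) = 0.16
Var(X) = 0.33333333
Var(Y) = 2²*0.16 + 1²*0.33333333
= 4*0.16 + 1*0.33333333 = 0.97333333

0.97333333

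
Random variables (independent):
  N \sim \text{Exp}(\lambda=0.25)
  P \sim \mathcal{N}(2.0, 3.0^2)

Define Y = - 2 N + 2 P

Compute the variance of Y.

For independent RVs: Var(aX + bY) = a²Var(X) + b²Var(Y)
Var(N) = 16
Var(P) = 9
Var(Y) = (-2)²*16 + 2²*9
= 4*16 + 4*9 = 100

100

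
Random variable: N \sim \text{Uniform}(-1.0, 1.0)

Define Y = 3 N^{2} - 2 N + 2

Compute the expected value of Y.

E[Y] = 3*E[N²] - 2*E[N] + 2
E[N] = 0
E[N²] = Var(N) + (E[N])² = 0.33333333 + 0 = 0.33333333
E[Y] = 3*0.33333333 - 2*0 + 2 = 3

3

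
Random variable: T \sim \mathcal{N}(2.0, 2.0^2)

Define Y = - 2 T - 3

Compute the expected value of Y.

For Y = -2T - 3:
E[Y] = -2 * E[T] - 3
E[T] = 2.0 = 2
E[Y] = -2 * 2 - 3 = -7

-7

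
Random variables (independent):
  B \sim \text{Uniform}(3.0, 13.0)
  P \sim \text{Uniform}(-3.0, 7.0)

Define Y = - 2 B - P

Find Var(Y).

For independent RVs: Var(aX + bY) = a²Var(X) + b²Var(Y)
Var(B) = 8.3333333
Var(P) = 8.3333333
Var(Y) = (-2)²*8.3333333 + (-1)²*8.3333333
= 4*8.3333333 + 1*8.3333333 = 41.666667

41.666667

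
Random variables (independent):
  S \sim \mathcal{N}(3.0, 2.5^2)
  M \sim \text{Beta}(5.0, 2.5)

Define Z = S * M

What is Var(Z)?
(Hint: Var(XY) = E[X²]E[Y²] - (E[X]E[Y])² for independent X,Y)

Var(XY) = E[X²]E[Y²] - (E[X]E[Y])²
E[S] = 3, Var(S) = 6.25
E[M] = 0.66666667, Var(M) = 0.026143791
E[S²] = 6.25 + 3² = 15.25
E[M²] = 0.026143791 + 0.66666667² = 0.47058824
Var(Z) = 15.25*0.47058824 - (3*0.66666667)²
= 7.1764706 - 4 = 3.1764706

3.1764706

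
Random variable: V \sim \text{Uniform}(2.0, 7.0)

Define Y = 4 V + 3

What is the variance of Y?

For Y = aV + b: Var(Y) = a² * Var(V)
Var(V) = (7 - 2)^2/12 = 2.0833333
Var(Y) = 4² * 2.0833333 = 16 * 2.0833333 = 33.333333

33.333333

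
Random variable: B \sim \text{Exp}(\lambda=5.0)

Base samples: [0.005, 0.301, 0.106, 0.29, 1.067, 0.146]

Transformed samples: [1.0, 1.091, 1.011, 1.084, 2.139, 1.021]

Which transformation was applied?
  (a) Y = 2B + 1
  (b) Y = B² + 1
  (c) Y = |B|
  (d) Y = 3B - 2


Checking option (b) Y = B² + 1:
  B = 0.005 -> Y = 1.0 ✓
  B = 0.301 -> Y = 1.091 ✓
  B = 0.106 -> Y = 1.011 ✓
All samples match this transformation.

(b) B² + 1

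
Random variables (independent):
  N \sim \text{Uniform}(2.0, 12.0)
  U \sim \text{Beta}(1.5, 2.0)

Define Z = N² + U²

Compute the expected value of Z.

E[Z] = E[N²] + E[U²]
E[N²] = Var(N) + E[N]² = 8.3333333 + 49 = 57.333333
E[U²] = Var(U) + E[U]² = 0.054421769 + 0.18367347 = 0.23809524
E[Z] = 57.333333 + 0.23809524 = 57.571429

57.571429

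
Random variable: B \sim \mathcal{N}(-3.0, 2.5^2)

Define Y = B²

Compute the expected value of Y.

Using E[X²] = Var(X) + (E[X])²:
E[B] = -3
Var(B) = 2.5^2 = 6.25
E[B²] = 6.25 + (-3)² = 6.25 + 9 = 15.25

15.25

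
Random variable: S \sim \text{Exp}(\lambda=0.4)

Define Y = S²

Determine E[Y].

Using E[X²] = Var(X) + (E[X])²:
E[S] = 2.5
Var(S) = 1/0.4^2 = 6.25
E[S²] = 6.25 + 2.5² = 6.25 + 6.25 = 12.5

12.5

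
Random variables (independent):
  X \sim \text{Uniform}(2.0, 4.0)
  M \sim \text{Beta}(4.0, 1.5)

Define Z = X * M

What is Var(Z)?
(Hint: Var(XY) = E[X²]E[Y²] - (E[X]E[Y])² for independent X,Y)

Var(XY) = E[X²]E[Y²] - (E[X]E[Y])²
E[X] = 3, Var(X) = 0.33333333
E[M] = 0.72727273, Var(M) = 0.03051494
E[X²] = 0.33333333 + 3² = 9.3333333
E[M²] = 0.03051494 + 0.72727273² = 0.55944056
Var(Z) = 9.3333333*0.55944056 - (3*0.72727273)²
= 5.2214452 - 4.7603306 = 0.46111464

0.46111464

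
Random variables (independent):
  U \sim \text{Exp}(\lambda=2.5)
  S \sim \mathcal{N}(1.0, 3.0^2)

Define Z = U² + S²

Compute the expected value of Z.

E[Z] = E[U²] + E[S²]
E[U²] = Var(U) + E[U]² = 0.16 + 0.16 = 0.32
E[S²] = Var(S) + E[S]² = 9 + 1 = 10
E[Z] = 0.32 + 10 = 10.32

10.32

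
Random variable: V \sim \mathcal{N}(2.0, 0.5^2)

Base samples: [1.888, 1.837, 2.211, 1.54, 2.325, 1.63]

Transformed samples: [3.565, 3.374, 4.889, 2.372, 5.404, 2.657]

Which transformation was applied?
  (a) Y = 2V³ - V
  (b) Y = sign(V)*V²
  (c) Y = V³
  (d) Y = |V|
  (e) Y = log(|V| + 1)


Checking option (b) Y = sign(V)*V²:
  V = 1.888 -> Y = 3.565 ✓
  V = 1.837 -> Y = 3.374 ✓
  V = 2.211 -> Y = 4.889 ✓
All samples match this transformation.

(b) sign(V)*V²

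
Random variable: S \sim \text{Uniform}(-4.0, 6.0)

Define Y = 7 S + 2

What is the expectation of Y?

For Y = 7S + 2:
E[Y] = 7 * E[S] + 2
E[S] = (-4 + 6)/2 = 1
E[Y] = 7 * 1 + 2 = 9

9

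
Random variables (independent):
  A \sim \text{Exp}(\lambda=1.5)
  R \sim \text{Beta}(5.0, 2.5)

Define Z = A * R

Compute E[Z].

For independent RVs: E[XY] = E[X]*E[Y]
E[A] = 0.66666667
E[R] = 0.66666667
E[Z] = 0.66666667 * 0.66666667 = 0.44444444

0.44444444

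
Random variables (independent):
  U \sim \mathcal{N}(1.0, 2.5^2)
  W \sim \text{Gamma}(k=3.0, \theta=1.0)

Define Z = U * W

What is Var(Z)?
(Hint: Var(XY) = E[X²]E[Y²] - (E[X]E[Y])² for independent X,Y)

Var(XY) = E[X²]E[Y²] - (E[X]E[Y])²
E[U] = 1, Var(U) = 6.25
E[W] = 3, Var(W) = 3
E[U²] = 6.25 + 1² = 7.25
E[W²] = 3 + 3² = 12
Var(Z) = 7.25*12 - (1*3)²
= 87 - 9 = 78

78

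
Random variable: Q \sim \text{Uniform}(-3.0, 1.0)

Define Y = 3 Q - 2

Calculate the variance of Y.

For Y = aQ + b: Var(Y) = a² * Var(Q)
Var(Q) = (1 + 3)^2/12 = 1.3333333
Var(Y) = 3² * 1.3333333 = 9 * 1.3333333 = 12

12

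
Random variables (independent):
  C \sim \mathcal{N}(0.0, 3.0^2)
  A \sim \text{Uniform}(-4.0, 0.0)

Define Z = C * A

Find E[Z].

For independent RVs: E[XY] = E[X]*E[Y]
E[C] = 0
E[A] = -2
E[Z] = 0 * (-2) = 0

0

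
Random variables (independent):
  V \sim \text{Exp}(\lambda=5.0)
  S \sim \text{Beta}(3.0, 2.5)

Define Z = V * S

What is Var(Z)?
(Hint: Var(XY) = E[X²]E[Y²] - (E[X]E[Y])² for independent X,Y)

Var(XY) = E[X²]E[Y²] - (E[X]E[Y])²
E[V] = 0.2, Var(V) = 0.04
E[S] = 0.54545455, Var(S) = 0.038143675
E[V²] = 0.04 + 0.2² = 0.08
E[S²] = 0.038143675 + 0.54545455² = 0.33566434
Var(Z) = 0.08*0.33566434 - (0.2*0.54545455)²
= 0.026853147 - 0.011900826 = 0.01495232

0.01495232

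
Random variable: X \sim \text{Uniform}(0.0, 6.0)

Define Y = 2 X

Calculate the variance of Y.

For Y = aX + b: Var(Y) = a² * Var(X)
Var(X) = (6 - 0)^2/12 = 3
Var(Y) = 2² * 3 = 4 * 3 = 12

12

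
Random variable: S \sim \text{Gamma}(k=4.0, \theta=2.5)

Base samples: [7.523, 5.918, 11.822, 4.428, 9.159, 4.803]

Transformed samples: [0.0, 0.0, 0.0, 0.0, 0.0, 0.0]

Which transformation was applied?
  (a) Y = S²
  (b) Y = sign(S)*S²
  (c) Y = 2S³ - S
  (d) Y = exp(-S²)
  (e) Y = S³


Checking option (d) Y = exp(-S²):
  S = 7.523 -> Y = 0.0 ✓
  S = 5.918 -> Y = 0.0 ✓
  S = 11.822 -> Y = 0.0 ✓
All samples match this transformation.

(d) exp(-S²)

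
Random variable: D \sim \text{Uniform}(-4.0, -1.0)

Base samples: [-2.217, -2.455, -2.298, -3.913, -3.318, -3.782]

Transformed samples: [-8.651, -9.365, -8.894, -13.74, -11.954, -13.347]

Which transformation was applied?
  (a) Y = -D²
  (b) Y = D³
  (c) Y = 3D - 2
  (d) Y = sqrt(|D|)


Checking option (c) Y = 3D - 2:
  D = -2.217 -> Y = -8.651 ✓
  D = -2.455 -> Y = -9.365 ✓
  D = -2.298 -> Y = -8.894 ✓
All samples match this transformation.

(c) 3D - 2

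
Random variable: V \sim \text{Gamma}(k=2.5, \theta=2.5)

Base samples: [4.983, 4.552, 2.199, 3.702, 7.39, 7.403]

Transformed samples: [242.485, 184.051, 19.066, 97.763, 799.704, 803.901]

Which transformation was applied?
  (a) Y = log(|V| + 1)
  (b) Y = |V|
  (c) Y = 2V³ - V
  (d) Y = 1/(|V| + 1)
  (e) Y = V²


Checking option (c) Y = 2V³ - V:
  V = 4.983 -> Y = 242.485 ✓
  V = 4.552 -> Y = 184.051 ✓
  V = 2.199 -> Y = 19.066 ✓
All samples match this transformation.

(c) 2V³ - V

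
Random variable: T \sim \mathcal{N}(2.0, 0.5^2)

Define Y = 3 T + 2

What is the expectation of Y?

For Y = 3T + 2:
E[Y] = 3 * E[T] + 2
E[T] = 2.0 = 2
E[Y] = 3 * 2 + 2 = 8

8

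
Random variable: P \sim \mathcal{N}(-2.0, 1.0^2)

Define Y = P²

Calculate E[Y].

Using E[X²] = Var(X) + (E[X])²:
E[P] = -2
Var(P) = 1.0^2 = 1
E[P²] = 1 + (-2)² = 1 + 4 = 5

5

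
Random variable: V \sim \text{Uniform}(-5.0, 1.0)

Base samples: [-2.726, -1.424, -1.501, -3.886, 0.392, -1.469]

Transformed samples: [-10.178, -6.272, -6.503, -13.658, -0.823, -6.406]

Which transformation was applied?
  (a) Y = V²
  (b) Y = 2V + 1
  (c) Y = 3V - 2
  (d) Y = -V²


Checking option (c) Y = 3V - 2:
  V = -2.726 -> Y = -10.178 ✓
  V = -1.424 -> Y = -6.272 ✓
  V = -1.501 -> Y = -6.503 ✓
All samples match this transformation.

(c) 3V - 2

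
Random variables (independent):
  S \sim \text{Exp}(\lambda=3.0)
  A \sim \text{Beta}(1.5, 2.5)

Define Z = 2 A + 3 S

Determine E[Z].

E[Z] = 3*E[S] + 2*E[A]
E[S] = 0.33333333
E[A] = 0.375
E[Z] = 3*0.33333333 + 2*0.375 = 1.75

1.75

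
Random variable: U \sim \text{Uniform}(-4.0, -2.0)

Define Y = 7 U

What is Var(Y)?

For Y = aU + b: Var(Y) = a² * Var(U)
Var(U) = (-2 + 4)^2/12 = 0.33333333
Var(Y) = 7² * 0.33333333 = 49 * 0.33333333 = 16.333333

16.333333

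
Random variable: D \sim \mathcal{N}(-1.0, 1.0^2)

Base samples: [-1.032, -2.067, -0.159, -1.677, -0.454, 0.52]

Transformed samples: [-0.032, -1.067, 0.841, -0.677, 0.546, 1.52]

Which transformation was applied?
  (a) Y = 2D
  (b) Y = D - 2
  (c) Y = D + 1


Checking option (c) Y = D + 1:
  D = -1.032 -> Y = -0.032 ✓
  D = -2.067 -> Y = -1.067 ✓
  D = -0.159 -> Y = 0.841 ✓
All samples match this transformation.

(c) D + 1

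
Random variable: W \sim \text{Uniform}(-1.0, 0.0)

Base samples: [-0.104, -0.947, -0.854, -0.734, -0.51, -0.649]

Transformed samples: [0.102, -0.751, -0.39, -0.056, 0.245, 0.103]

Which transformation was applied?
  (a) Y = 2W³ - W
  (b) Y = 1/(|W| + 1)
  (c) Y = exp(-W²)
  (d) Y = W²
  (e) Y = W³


Checking option (a) Y = 2W³ - W:
  W = -0.104 -> Y = 0.102 ✓
  W = -0.947 -> Y = -0.751 ✓
  W = -0.854 -> Y = -0.39 ✓
All samples match this transformation.

(a) 2W³ - W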